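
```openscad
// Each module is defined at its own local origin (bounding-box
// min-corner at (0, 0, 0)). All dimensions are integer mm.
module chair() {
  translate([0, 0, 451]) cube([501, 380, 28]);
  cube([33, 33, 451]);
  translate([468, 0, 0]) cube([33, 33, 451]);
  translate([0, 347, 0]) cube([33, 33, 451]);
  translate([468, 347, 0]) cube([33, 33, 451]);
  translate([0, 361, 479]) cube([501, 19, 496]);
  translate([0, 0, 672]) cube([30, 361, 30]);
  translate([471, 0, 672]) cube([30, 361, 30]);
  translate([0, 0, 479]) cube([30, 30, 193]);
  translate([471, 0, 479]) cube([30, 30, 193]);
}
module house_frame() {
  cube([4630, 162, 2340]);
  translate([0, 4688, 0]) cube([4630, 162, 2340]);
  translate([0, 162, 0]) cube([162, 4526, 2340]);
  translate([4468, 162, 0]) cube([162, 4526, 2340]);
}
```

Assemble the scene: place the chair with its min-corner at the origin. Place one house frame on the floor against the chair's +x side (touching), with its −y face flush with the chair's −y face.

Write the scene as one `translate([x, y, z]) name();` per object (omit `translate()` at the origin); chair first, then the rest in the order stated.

chair();
translate([501, 0, 0]) house_frame();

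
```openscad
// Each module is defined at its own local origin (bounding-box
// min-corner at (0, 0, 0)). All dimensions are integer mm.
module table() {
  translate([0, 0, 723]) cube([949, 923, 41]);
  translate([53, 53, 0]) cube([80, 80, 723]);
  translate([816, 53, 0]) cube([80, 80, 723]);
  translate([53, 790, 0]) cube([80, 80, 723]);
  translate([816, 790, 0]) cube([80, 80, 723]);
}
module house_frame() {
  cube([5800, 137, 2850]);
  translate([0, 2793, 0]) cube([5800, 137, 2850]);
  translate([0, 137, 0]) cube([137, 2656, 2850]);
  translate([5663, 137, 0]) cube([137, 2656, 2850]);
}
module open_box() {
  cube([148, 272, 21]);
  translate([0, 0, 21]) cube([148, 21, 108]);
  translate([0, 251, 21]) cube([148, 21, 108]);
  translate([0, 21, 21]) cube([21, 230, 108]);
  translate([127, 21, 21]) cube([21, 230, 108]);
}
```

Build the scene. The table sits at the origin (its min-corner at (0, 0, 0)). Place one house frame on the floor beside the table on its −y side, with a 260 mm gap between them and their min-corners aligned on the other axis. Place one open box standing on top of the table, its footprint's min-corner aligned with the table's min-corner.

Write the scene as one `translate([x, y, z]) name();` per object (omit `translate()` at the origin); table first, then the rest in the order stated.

table();
translate([0, -3190, 0]) house_frame();
translate([0, 0, 764]) open_box();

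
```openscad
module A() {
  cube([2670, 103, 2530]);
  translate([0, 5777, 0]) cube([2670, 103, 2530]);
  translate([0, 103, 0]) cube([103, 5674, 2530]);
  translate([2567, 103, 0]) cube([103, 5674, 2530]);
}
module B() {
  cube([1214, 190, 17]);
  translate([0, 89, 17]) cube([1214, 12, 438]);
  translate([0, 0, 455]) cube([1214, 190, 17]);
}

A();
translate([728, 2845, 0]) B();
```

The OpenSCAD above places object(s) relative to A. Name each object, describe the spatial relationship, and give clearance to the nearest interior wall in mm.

A is a house frame. B is an I-beam. The I-beam sits inside the house frame, centred. The clearance to the nearest interior wall is 625 mm.

Clearances: x = 625, y = 2742; minimum 625 mm.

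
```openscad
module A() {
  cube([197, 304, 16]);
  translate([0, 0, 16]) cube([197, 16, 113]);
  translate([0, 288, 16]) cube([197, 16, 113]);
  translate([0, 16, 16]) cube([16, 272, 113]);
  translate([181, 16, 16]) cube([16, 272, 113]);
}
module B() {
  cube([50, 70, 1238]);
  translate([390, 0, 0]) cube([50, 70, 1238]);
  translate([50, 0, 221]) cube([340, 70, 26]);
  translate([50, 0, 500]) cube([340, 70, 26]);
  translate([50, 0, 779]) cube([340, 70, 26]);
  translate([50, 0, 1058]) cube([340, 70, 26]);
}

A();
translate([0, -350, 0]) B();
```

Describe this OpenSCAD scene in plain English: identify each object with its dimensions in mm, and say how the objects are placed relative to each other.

A is an open-topped rectangular box: outside dimensions 197×304×129 mm, with a uniform wall and base thickness of 16 mm. The base is a full 197×304 slab on the floor; four walls sit on top of the base. The front and back walls (the −y and +y sides) span the full width; the two side walls fit between them.

B is a straight ladder. Two 50×70 mm vertical rails, 1238 mm tall, stand 440 mm apart (outside-to-outside) with their front faces coplanar on the −y side. 4 rungs, each 70 mm deep and 26 mm tall, span between the inner faces of the rails, front faces flush with the rails. The lowest rung's underside is at z = 221 mm and rungs are spaced 279 mm apart (underside to underside).

The ladder is on the floor beside the open box on its −y side.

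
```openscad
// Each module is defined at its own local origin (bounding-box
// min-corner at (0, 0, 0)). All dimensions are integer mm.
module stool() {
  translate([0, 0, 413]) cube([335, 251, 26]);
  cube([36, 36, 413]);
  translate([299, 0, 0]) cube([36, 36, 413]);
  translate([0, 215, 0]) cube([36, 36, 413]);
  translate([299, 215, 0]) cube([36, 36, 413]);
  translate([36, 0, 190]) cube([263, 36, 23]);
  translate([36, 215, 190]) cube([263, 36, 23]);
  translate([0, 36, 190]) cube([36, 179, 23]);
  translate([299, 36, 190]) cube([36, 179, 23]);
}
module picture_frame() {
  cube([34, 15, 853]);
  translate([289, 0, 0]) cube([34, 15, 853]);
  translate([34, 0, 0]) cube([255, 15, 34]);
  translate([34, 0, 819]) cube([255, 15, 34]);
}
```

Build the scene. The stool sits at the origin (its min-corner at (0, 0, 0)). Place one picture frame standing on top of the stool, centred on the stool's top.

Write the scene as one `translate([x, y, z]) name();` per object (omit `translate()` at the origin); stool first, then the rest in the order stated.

stool();
translate([6, 118, 439]) picture_frame();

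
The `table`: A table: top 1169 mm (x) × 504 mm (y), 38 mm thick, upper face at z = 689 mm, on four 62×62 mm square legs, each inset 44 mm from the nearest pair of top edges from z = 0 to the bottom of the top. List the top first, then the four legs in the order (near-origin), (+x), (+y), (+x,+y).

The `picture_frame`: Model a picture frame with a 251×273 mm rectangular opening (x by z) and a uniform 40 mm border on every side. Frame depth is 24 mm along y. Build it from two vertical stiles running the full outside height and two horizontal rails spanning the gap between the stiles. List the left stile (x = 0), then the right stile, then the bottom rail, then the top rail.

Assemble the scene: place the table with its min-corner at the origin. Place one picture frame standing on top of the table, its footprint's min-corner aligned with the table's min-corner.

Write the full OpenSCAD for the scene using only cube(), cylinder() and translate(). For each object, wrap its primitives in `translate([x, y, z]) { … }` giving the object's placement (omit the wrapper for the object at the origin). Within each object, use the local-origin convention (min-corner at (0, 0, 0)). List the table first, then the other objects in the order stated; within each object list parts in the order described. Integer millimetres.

translate([0, 0, 651]) cube([1169, 504, 38]);
translate([44, 44, 0]) cube([62, 62, 651]);
translate([1063, 44, 0]) cube([62, 62, 651]);
translate([44, 398, 0]) cube([62, 62, 651]);
translate([1063, 398, 0]) cube([62, 62, 651]);
translate([0, 0, 689]) {
  cube([40, 24, 353]);
  translate([291, 0, 0]) cube([40, 24, 353]);
  translate([40, 0, 0]) cube([251, 24, 40]);
  translate([40, 0, 313]) cube([251, 24, 40]);
}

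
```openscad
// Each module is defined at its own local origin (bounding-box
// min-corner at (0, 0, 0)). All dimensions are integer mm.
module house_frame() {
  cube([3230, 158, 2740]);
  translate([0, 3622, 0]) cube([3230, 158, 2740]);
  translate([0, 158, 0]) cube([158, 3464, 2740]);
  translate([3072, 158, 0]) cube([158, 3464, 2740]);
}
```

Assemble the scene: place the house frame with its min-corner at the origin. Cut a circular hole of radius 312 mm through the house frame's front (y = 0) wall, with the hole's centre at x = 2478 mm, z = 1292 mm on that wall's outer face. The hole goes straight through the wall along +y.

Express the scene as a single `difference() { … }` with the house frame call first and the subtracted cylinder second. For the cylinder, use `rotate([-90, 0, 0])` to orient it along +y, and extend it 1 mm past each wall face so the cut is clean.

difference() {
  house_frame();
  translate([2478, -1, 1292]) rotate([-90, 0, 0]) cylinder(h = 160, r = 312);
}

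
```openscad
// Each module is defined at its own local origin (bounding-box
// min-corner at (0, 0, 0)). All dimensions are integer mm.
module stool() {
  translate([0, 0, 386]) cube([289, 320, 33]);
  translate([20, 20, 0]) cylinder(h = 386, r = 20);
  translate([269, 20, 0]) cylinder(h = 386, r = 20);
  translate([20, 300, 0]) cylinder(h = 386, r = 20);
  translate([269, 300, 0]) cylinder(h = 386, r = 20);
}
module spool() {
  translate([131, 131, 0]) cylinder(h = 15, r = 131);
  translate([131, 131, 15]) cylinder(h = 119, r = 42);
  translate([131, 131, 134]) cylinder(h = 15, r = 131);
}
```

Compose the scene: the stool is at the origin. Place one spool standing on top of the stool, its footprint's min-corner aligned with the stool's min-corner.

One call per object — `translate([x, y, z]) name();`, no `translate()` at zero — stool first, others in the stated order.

stool();
translate([0, 0, 419]) spool();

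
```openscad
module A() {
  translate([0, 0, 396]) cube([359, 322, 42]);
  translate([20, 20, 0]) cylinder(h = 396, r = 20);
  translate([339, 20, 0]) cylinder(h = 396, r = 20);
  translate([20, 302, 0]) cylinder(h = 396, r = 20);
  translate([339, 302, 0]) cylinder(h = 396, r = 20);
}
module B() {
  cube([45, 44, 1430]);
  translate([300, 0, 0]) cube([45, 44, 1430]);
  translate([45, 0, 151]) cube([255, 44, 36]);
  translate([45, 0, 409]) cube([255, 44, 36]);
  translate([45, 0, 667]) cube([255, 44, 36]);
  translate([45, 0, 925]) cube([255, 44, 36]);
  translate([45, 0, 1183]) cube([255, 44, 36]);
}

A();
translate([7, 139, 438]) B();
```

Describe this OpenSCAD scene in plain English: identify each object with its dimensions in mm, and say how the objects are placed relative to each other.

A is a four-legged stool. The seat is 359×322 mm, 42 mm thick, top at z = 438 mm. It stands on four round legs, each 40 mm in diameter, from z = 0 to the seat underside, each leg's axis is inset half a diameter from the nearest pair of seat edges (so the leg's bounding box is flush with the corner).

B is a straight ladder. Two 45×44 mm vertical rails, 1430 mm tall, stand 345 mm apart (outside-to-outside) with their front faces coplanar on the −y side. 5 rungs, each 44 mm deep and 36 mm tall, span between the inner faces of the rails, front faces flush with the rails. The lowest rung's underside is at z = 151 mm and rungs are spaced 258 mm apart (underside to underside).

The ladder is on top of the stool, centred.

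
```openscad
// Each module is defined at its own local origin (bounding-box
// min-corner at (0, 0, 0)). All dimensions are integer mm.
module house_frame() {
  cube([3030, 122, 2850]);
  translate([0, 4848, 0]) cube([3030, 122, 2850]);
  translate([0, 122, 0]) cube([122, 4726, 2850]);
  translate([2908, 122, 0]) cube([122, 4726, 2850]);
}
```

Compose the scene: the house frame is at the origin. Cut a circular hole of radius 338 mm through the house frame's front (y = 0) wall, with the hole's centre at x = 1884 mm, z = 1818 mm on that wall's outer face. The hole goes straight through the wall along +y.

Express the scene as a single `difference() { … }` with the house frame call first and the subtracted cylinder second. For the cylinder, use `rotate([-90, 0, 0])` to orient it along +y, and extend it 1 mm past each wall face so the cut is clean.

difference() {
  house_frame();
  translate([1884, -1, 1818]) rotate([-90, 0, 0]) cylinder(h = 124, r = 338);
}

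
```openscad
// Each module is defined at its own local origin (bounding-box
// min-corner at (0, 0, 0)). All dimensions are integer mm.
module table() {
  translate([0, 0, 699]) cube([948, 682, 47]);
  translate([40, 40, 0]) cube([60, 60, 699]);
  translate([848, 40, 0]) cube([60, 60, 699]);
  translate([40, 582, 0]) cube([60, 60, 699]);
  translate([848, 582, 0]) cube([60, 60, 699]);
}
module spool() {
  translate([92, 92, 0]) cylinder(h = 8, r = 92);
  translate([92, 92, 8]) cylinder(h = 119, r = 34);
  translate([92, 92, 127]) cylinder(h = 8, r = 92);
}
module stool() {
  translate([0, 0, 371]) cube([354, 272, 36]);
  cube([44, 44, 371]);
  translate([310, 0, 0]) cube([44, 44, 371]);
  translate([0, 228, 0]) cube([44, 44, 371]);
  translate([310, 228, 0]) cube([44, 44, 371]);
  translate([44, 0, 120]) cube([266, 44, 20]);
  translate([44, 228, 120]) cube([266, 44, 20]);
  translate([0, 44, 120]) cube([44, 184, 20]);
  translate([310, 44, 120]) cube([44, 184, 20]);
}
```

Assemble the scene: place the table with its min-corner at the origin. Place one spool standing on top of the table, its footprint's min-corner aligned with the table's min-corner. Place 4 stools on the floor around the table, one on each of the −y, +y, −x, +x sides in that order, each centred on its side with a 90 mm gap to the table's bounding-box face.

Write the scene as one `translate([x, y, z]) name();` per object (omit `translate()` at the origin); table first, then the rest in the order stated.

table();
translate([0, 0, 746]) spool();
translate([297, -362, 0]) stool();
translate([297, 772, 0]) stool();
translate([-444, 205, 0]) stool();
translate([1038, 205, 0]) stool();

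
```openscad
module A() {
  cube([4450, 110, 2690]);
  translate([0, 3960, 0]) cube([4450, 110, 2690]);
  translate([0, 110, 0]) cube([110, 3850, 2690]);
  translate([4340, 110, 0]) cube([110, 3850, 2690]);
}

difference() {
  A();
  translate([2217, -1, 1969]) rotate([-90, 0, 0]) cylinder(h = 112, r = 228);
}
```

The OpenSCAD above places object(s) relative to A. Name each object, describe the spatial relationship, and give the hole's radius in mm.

A is a house frame. The house frame has a circular hole through its front wall. The hole's radius is 228 mm.

The subtracted cylinder has r = 228 mm.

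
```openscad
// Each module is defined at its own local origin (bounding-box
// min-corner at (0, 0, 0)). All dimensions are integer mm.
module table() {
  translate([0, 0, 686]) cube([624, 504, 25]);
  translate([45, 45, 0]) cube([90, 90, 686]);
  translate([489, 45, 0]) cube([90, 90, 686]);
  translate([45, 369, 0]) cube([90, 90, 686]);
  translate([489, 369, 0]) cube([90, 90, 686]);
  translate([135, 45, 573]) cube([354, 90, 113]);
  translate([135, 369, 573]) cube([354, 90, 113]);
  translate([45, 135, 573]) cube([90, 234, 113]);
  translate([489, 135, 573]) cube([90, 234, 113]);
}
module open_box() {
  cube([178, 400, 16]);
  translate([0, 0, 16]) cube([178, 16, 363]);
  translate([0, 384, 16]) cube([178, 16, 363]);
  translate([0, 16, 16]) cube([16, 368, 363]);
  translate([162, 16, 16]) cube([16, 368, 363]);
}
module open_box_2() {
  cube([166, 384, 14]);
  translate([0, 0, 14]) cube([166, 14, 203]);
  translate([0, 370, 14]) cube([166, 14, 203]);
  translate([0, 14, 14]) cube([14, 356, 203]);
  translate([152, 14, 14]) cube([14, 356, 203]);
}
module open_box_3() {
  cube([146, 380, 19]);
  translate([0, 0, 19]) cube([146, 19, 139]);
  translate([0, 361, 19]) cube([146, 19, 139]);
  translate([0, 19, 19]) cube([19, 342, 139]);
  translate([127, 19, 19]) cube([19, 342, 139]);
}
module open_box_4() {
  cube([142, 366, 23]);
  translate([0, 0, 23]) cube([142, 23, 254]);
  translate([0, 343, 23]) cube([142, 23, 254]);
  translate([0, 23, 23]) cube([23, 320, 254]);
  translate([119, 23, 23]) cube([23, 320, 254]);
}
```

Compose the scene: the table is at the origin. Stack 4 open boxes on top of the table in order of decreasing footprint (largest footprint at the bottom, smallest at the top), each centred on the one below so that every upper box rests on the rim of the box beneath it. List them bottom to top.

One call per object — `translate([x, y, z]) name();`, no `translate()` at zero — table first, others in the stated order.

table();
translate([223, 52, 711]) open_box();
translate([229, 60, 1090]) open_box_2();
translate([239, 62, 1307]) open_box_3();
translate([241, 69, 1465]) open_box_4();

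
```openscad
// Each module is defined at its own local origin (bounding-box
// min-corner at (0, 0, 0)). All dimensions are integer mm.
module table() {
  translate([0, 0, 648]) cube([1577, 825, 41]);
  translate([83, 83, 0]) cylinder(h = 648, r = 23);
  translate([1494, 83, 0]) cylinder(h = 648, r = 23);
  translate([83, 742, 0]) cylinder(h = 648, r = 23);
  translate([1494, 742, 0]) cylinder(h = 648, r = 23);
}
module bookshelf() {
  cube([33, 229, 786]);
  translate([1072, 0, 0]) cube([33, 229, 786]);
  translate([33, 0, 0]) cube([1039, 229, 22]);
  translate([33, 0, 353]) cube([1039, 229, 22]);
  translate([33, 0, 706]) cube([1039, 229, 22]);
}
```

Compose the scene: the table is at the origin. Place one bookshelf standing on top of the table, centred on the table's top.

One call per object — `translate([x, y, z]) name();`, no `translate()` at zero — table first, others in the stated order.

table();
translate([236, 298, 689]) bookshelf();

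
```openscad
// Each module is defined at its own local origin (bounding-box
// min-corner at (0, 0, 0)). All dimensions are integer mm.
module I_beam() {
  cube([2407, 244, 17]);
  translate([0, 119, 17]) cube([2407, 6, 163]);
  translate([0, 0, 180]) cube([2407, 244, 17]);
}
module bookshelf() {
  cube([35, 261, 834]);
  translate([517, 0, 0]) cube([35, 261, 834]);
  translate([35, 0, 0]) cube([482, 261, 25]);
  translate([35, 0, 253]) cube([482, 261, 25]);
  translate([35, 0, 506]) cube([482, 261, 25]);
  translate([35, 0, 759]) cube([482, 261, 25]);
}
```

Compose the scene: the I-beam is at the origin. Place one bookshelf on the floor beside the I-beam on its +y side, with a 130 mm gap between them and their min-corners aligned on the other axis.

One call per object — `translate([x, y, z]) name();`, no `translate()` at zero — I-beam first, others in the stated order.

I_beam();
translate([0, 374, 0]) bookshelf();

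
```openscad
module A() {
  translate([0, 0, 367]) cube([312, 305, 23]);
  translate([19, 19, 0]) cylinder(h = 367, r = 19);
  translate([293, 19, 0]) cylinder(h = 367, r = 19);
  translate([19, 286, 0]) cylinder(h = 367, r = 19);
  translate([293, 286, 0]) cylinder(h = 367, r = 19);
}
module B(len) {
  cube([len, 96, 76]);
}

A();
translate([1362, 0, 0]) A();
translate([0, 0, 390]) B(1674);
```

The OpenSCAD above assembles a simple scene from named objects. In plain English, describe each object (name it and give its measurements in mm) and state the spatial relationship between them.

A is a four-legged stool. The seat is 312×305 mm, 23 mm thick, top at z = 390 mm. It stands on four round legs, each 38 mm in diameter, from z = 0 to the seat underside, each leg's axis is inset half a diameter from the nearest pair of seat edges (so the leg's bounding box is flush with the corner).

B is a rectangular beam 1674 mm long (x), 96 mm deep (y), 76 mm thick (z).

The beam spans the tops of two stools placed 1050 mm apart, resting at z = 390 mm.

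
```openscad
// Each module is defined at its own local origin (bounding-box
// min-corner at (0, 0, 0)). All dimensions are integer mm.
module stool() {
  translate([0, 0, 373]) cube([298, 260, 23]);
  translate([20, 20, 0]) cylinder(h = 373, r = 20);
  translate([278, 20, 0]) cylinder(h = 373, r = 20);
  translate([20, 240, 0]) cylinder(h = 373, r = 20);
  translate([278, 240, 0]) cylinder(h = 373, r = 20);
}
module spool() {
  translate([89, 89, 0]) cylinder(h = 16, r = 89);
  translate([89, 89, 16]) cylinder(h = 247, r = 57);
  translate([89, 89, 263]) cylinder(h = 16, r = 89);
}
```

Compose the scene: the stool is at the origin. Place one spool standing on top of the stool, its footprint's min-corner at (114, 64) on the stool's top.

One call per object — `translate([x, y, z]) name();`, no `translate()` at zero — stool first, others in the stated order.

stool();
translate([114, 64, 396]) spool();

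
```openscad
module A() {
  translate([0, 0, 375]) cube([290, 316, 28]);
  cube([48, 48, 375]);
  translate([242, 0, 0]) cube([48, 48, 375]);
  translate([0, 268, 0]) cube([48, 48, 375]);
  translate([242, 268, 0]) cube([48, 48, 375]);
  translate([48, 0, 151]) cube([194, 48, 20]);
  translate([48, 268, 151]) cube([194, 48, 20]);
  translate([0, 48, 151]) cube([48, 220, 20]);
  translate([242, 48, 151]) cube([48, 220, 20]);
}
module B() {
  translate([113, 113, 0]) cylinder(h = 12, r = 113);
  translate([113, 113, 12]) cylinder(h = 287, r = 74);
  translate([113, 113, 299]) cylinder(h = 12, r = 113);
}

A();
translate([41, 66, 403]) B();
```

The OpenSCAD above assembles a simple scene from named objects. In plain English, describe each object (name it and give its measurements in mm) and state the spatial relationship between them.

A is a four-legged stool. The seat is a 290×316×28 mm slab whose top surface is at z = 403 mm; four square legs, each 48×48 mm in cross-section, run from the floor (z = 0) to the underside of the seat, each flush with a corner of the seat. Four stretchers, 48 mm wide and 20 mm tall, connect adjacent legs with their undersides at z = 151 mm, each running between the inner faces of the legs it joins and aligned with the legs' outer faces on the other axis.

B is a spool: two coaxial disc flanges of radius 113 mm and thickness 12 mm, joined by a core cylinder of radius 74 mm and height 287 mm. The lower flange rests on z = 0 and the three cylinders share a vertical axis.

The spool is on top of the stool.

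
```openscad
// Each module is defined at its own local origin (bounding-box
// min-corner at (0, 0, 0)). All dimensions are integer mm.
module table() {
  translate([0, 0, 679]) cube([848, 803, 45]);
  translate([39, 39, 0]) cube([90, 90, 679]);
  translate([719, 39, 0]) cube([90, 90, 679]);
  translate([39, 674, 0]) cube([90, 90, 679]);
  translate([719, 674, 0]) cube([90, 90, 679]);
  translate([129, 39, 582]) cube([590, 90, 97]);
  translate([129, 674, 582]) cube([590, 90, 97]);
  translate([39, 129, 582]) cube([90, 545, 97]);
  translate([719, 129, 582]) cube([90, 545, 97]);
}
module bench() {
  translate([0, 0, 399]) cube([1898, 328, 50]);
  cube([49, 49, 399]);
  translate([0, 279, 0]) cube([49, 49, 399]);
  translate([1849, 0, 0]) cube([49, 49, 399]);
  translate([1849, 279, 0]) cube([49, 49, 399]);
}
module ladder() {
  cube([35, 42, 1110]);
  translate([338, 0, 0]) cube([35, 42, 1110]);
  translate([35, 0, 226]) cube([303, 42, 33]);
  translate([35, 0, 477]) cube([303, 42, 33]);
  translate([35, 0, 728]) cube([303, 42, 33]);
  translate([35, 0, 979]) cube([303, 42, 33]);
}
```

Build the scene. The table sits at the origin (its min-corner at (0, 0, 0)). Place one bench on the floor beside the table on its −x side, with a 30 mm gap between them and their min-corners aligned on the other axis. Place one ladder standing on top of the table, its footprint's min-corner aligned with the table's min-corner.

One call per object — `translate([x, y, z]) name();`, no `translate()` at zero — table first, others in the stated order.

table();
translate([-1928, 0, 0]) bench();
translate([0, 0, 724]) ladder();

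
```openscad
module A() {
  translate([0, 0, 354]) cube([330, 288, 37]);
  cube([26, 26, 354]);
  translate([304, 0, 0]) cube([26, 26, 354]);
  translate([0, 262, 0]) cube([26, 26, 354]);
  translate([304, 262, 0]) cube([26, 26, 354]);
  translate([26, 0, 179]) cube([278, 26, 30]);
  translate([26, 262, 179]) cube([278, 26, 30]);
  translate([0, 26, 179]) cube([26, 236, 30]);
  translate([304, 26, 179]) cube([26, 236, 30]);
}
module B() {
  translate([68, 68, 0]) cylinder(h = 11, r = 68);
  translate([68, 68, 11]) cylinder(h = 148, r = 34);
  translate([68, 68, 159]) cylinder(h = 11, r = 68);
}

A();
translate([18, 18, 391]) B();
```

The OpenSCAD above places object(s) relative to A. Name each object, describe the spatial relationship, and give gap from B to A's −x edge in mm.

A is a stool. B is a spool. The spool is on top of the stool. The gap from the spool to the stool's −x edge is 18 mm.

The spool's min-x is at 18; the stool's min-x is 0; gap = 18 mm.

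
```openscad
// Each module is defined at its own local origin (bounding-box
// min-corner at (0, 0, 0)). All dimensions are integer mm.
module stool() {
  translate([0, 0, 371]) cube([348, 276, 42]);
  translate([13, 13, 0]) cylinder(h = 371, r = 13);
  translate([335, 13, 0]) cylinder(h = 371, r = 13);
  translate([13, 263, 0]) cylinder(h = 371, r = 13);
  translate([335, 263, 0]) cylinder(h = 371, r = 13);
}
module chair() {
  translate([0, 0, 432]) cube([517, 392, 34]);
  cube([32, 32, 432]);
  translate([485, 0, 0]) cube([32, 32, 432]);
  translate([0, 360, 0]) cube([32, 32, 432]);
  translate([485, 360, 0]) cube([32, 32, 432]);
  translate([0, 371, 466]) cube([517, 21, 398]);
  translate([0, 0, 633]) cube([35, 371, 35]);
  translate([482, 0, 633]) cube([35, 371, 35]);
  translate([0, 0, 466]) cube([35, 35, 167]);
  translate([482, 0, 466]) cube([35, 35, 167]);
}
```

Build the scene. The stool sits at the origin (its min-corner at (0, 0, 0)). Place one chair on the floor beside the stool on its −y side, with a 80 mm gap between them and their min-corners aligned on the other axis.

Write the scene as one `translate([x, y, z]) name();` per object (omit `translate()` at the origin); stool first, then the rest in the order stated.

stool();
translate([0, -472, 0]) chair();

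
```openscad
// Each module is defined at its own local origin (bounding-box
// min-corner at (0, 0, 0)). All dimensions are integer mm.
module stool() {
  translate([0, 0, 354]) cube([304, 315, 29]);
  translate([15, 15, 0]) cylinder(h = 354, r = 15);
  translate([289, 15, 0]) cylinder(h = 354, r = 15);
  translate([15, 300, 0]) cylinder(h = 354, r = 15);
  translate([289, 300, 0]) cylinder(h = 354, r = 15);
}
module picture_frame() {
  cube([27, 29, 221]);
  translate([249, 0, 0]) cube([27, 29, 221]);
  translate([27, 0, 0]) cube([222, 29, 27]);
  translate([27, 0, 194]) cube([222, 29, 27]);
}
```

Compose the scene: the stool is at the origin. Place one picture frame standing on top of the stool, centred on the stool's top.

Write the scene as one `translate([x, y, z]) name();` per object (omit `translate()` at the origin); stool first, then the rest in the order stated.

stool();
translate([14, 143, 383]) picture_frame();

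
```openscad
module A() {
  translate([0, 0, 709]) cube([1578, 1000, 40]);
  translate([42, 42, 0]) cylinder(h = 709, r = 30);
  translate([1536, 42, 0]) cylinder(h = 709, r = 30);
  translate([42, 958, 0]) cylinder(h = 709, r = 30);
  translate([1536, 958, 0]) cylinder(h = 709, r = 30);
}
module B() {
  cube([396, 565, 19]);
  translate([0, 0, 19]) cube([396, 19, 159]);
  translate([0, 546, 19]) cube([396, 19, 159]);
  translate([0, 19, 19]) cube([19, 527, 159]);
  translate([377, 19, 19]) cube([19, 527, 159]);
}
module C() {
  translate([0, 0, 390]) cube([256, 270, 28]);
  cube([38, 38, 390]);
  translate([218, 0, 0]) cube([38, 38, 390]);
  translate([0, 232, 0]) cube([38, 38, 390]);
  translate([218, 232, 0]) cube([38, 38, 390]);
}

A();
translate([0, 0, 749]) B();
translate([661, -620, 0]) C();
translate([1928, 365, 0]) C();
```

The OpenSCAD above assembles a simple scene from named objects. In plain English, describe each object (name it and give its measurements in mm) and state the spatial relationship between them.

A is a table: top 1578 mm (x) × 1000 mm (y), 40 mm thick, upper face at z = 749 mm, on four round legs of 60 mm diameter, each leg's bounding box inset 12 mm from the nearest pair of top edges, running from z = 0 to the bottom of the top.

B is an open storage box with external size 396×565×178 mm and wall thickness 19 mm (the base is also 19 mm thick). The base covers the whole footprint; the four walls stand on the base, with the y-facing walls full-width and the x-facing walls fitting between their inner faces.

C is a four-legged stool. The seat is 256×270 mm, 28 mm thick, top at z = 418 mm. It stands on four square legs, each 38×38 mm in cross-section, from z = 0 to the seat underside, each flush with a corner of the seat.

The open box is on top of the table. Two stools sit around the table at the −y, +x sides.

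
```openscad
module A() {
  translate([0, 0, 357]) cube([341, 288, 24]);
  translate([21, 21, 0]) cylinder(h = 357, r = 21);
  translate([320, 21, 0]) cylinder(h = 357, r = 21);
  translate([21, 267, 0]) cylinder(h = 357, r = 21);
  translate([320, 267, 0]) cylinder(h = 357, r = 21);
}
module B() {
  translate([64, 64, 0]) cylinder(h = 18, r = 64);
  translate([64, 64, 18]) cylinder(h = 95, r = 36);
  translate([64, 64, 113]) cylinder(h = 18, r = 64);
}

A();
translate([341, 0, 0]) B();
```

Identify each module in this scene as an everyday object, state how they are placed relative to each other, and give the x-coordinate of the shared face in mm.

The stool's +x face and the spool's −x face are both at x = 341 mm.

A is a stool. B is a spool. The spool is against the stool's +x side, with their −y faces flush. The x-coordinate of the shared face is 341 mm.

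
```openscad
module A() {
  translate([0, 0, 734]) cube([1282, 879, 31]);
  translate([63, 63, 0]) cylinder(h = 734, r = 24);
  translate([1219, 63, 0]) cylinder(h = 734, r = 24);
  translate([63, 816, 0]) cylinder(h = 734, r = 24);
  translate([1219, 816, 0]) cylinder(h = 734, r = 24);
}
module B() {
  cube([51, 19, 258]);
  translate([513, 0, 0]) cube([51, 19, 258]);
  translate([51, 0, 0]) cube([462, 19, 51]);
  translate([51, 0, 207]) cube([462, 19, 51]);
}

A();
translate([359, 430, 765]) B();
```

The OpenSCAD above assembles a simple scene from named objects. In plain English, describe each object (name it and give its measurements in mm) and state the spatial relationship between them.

A is a table: top 1282 mm (x) × 879 mm (y), 31 mm thick, upper face at z = 765 mm, on four round legs of 48 mm diameter, each leg's bounding box inset 39 mm from the nearest pair of top edges, running from z = 0 to the bottom of the top.

B is a rectangular picture frame lying in the x–z plane (depth along y). The opening is 462 mm wide (x) by 156 mm tall (z), surrounded by a border 51 mm wide on all four sides. The frame is 19 mm deep and is made of two full-height vertical stiles with two horizontal rails fitted between them.

The picture frame is on top of the table, centred.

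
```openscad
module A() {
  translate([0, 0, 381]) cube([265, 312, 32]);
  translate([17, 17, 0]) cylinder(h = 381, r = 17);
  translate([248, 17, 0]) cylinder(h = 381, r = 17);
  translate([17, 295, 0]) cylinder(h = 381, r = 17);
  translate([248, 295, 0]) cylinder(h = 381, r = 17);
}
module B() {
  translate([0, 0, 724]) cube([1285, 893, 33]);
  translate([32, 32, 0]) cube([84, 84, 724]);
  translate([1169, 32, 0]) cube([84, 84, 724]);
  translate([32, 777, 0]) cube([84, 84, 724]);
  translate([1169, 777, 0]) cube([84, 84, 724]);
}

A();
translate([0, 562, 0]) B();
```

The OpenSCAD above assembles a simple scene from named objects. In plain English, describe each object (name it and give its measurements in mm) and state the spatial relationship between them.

A is a four-legged stool. The seat is a 265×312×32 mm slab whose top surface is at z = 413 mm; four round legs, each 34 mm in diameter, run from the floor (z = 0) to the underside of the seat, each leg's axis is inset half a diameter from the nearest pair of seat edges (so the leg's bounding box is flush with the corner).

B is a table: top 1285 mm (x) × 893 mm (y), 33 mm thick, upper face at z = 757 mm, on four 84×84 mm square legs, each inset 32 mm from the nearest pair of top edges, running from z = 0 to the bottom of the top.

The table is on the floor beside the stool on its +y side.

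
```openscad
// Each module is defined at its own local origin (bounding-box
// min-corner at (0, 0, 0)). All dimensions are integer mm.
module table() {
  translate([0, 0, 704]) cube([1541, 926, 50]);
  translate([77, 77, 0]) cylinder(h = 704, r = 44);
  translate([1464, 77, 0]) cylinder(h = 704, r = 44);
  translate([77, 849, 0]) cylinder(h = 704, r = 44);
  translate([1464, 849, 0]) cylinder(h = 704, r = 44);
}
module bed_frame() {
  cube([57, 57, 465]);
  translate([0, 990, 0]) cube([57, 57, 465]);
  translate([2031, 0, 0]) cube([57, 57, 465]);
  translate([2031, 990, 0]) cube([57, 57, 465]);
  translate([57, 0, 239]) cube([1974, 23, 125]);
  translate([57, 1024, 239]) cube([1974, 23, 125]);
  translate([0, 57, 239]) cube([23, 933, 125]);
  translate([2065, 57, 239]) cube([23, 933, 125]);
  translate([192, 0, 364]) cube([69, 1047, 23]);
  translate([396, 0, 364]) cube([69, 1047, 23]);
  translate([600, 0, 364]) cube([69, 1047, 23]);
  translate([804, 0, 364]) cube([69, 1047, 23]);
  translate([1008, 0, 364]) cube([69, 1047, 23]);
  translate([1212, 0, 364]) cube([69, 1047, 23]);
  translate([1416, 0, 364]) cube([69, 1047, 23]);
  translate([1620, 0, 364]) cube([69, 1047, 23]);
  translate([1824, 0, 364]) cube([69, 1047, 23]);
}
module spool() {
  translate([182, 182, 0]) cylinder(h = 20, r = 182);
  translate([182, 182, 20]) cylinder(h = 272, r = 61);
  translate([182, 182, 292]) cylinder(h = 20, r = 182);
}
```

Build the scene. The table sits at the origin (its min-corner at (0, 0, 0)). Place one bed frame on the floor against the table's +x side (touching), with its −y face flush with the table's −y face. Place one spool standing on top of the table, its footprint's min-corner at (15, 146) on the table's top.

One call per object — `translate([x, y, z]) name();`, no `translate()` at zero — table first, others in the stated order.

table();
translate([1541, 0, 0]) bed_frame();
translate([15, 146, 754]) spool();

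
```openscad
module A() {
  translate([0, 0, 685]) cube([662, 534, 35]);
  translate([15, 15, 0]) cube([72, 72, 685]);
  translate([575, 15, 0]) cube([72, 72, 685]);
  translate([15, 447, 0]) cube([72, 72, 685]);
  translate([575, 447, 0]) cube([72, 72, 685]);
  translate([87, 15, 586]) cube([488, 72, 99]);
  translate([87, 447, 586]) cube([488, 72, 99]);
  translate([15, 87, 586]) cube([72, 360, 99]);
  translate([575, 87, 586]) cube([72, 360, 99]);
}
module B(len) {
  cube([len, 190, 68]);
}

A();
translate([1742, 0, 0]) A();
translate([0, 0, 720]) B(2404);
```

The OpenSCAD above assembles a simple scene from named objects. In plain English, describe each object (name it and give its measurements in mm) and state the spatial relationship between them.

A is a table: top 662 mm (x) × 534 mm (y), 35 mm thick, upper face at z = 720 mm, on four 72×72 mm square legs, each inset 15 mm from the nearest pair of top edges, running from z = 0 to the bottom of the top. Four apron rails, 72 mm thick and 99 mm tall, run between adjacent legs with their top edges flush with the underside of the top and their outer faces flush with the legs' outer faces.

B is a rectangular beam 2404 mm long (x), 190 mm deep (y), 68 mm thick (z).

The beam spans the tops of two tables placed 1080 mm apart, resting at z = 720 mm.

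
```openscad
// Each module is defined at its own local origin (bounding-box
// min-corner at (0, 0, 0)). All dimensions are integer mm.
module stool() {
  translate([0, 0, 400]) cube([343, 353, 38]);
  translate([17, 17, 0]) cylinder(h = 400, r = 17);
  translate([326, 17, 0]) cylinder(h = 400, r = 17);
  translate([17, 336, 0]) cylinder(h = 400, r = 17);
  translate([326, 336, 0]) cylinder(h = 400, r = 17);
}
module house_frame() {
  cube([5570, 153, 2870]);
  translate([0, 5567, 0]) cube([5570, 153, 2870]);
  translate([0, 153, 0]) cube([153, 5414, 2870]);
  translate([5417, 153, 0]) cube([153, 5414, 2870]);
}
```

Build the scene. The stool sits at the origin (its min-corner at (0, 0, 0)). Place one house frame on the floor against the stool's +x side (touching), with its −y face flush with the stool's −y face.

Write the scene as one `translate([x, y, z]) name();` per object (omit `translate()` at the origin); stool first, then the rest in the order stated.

stool();
translate([343, 0, 0]) house_frame();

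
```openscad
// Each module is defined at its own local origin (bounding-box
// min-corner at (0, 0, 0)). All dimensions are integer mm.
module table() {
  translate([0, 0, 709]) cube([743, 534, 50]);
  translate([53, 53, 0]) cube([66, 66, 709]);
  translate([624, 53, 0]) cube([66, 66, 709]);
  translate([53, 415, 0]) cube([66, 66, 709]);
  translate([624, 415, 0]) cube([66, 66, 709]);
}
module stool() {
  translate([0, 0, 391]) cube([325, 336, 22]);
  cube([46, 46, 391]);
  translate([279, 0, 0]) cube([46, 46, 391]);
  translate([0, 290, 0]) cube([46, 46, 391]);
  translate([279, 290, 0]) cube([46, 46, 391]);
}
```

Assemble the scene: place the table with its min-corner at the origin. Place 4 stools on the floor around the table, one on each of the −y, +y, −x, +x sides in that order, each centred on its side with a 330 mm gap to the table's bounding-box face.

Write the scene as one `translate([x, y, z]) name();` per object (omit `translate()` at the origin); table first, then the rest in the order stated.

table();
translate([209, -666, 0]) stool();
translate([209, 864, 0]) stool();
translate([-655, 99, 0]) stool();
translate([1073, 99, 0]) stool();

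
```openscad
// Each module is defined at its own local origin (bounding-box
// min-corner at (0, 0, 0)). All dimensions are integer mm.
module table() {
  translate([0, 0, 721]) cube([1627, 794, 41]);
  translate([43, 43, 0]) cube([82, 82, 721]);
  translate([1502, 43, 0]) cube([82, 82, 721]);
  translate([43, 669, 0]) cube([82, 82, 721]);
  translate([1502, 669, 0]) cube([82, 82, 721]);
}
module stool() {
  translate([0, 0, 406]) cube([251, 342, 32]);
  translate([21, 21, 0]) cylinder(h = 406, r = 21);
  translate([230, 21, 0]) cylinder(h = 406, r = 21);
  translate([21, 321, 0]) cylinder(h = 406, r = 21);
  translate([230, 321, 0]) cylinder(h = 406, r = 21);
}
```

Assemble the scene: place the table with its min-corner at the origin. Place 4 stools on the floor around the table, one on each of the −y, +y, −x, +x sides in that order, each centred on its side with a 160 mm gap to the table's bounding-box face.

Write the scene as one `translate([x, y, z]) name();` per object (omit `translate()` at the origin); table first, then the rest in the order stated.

table();
translate([688, -502, 0]) stool();
translate([688, 954, 0]) stool();
translate([-411, 226, 0]) stool();
translate([1787, 226, 0]) stool();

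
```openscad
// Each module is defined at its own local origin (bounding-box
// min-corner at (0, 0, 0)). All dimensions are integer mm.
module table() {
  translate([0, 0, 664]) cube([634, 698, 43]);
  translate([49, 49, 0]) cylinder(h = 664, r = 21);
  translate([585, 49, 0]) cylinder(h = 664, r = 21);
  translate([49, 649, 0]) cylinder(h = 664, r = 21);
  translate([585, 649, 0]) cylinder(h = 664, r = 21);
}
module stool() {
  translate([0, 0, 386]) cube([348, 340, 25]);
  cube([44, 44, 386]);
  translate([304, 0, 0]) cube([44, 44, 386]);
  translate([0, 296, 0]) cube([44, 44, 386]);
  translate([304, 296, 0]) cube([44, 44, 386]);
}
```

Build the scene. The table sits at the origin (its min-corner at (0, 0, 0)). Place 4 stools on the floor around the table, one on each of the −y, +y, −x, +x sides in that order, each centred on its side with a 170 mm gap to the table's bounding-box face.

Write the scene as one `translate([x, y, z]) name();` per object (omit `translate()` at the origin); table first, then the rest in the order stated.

table();
translate([143, -510, 0]) stool();
translate([143, 868, 0]) stool();
translate([-518, 179, 0]) stool();
translate([804, 179, 0]) stool();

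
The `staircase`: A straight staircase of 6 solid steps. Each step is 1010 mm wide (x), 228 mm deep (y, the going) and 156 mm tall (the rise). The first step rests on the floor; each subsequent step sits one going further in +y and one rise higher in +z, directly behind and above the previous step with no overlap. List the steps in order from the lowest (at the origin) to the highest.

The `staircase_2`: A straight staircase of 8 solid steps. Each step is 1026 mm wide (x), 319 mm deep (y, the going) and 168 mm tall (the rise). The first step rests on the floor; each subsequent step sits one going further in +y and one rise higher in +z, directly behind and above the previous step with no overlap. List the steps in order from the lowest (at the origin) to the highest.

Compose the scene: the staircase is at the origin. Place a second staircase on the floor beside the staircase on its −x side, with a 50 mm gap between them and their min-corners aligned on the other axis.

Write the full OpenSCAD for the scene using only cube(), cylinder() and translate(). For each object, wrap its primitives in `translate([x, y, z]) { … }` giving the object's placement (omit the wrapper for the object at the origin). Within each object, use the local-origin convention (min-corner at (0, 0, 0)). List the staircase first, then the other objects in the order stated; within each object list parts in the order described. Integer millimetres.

cube([1010, 228, 156]);
translate([0, 228, 156]) cube([1010, 228, 156]);
translate([0, 456, 312]) cube([1010, 228, 156]);
translate([0, 684, 468]) cube([1010, 228, 156]);
translate([0, 912, 624]) cube([1010, 228, 156]);
translate([0, 1140, 780]) cube([1010, 228, 156]);
translate([-1076, 0, 0]) {
  cube([1026, 319, 168]);
  translate([0, 319, 168]) cube([1026, 319, 168]);
  translate([0, 638, 336]) cube([1026, 319, 168]);
  translate([0, 957, 504]) cube([1026, 319, 168]);
  translate([0, 1276, 672]) cube([1026, 319, 168]);
  translate([0, 1595, 840]) cube([1026, 319, 168]);
  translate([0, 1914, 1008]) cube([1026, 319, 168]);
  translate([0, 2233, 1176]) cube([1026, 319, 168]);
}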